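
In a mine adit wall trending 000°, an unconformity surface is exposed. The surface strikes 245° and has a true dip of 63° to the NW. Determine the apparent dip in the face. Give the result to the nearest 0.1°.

60.7°

Angle between strike (245°) and section (000°): β = 65°.
tan α = tan 63° × sin 65° = 1.9626 × 0.9063 = 1.7787
apparent dip = arctan 1.7787 = 60.66°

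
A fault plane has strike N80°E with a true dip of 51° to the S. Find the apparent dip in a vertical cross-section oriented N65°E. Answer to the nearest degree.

Angle between strike (N80°E) and section (N65°E): β = 15°.
tan(apparent dip) = tan 51° · sin 15° = 0.3196
α = arctan(0.3196) = 17.72°

18°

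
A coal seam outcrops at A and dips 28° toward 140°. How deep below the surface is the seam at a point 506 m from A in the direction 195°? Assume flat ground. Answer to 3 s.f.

154 m

The hole lies 55° from the dip direction, so the down-dip offset is 506 × cos 55° = 290.23 m.
Depth = down-dip offset × tan(dip) = 290.23 × tan 28° = 290.23 × 0.5317
Depth = 154.32 m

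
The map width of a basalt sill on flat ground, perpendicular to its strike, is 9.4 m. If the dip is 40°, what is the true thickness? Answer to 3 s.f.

6.04 m

True thickness t = w · sin(dip) = 9.4 × sin 40°
t = 9.4 × 0.6428 = 6.042 m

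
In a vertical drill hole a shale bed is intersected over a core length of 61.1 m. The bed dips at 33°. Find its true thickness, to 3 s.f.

True thickness t = h · cos(dip) = 61.1 × cos 33°
t = 61.1 × 0.8387 = 51.243 m

51.2 m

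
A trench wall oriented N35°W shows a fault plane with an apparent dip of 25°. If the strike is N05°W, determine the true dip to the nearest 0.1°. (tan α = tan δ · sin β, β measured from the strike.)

43.0°

β = acute angle between strike N05°W and section N35°W = 30°.
tan(true dip) = tan 25° / sin 30° = 0.9326
true dip = arctan 0.9326 = 43.00°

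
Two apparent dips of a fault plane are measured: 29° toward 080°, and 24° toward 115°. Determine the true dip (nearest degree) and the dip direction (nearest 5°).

Each apparent-dip line lies in the plane. As unit vectors (x east, y north, z up), v₁ plunges 29°→080° and v₂ plunges 24°→115°.
Cross product v₁ × v₂ gives the pole to the plane: n ∝ (0.249, 0.051, 0.458).
Dip δ = arctan(|n_h|/n_z) = arctan(0.254/0.458) = 29.0°.
Dip direction = azimuth of (n_x, n_y) = atan2(0.249, 0.051) = 78°.

true dip 29°, dip direction 080°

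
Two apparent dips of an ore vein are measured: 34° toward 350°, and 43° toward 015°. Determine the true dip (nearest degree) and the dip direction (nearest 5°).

true dip 45°, dip direction 040°

The two traces are lines in the plane: v₁ = (sin 350°·cos 34°, cos 350°·cos 34°, −sin 34°), v₂ = (sin 15°·cos 43°, cos 15°·cos 43°, −sin 43°).
n = v₁ × v₂ = (0.162, 0.204, 0.256) (taken with n_z > 0).
tan δ = √(n_x²+n_y²)/n_z = 0.260/0.256, so δ = 45.5°.
Dip direction = azimuth of (n_x, n_y) = atan2(0.162, 0.204) = 38°.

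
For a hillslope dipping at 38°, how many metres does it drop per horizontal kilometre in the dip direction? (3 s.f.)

781 m

drop per km = 1000 × tan 38° = 1000 × 0.7813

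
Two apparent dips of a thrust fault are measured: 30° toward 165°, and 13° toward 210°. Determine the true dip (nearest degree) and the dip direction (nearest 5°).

The two traces are lines in the plane: v₁ = (sin 165°·cos 30°, cos 165°·cos 30°, −sin 30°), v₂ = (sin 210°·cos 13°, cos 210°·cos 13°, −sin 13°).
Cross product v₁ × v₂ gives the pole to the plane: n ∝ (0.234, -0.294, 0.597).
tan δ = √(n_x²+n_y²)/n_z = 0.376/0.597, so δ = 32.2°.
Dip direction = atan2(0.234, -0.294) = 142° (azimuth of n's horizontal projection).

true dip 32°, dip direction 140°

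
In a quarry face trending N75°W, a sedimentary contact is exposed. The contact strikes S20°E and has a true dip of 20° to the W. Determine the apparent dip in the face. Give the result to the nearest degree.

Angle between strike (S20°E) and section (N75°W): β = 55°.
tan(apparent dip) = tan 20° · sin 55° = 0.2981
α = arctan(0.2981) = 16.60°

17°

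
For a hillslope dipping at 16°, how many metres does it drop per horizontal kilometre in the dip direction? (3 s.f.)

287 m

drop per km = 1000 × tan 16° = 1000 × 0.2867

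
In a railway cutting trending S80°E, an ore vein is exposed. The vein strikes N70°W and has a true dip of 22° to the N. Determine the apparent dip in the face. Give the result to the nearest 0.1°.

The strike is N70°W and the section trends S80°E; the acute angle between them is β = 10°.
tan α = tan 22° × sin 10° = 0.4040 × 0.1736 = 0.0702
apparent dip = arctan 0.0702 = 4.01°

4.0°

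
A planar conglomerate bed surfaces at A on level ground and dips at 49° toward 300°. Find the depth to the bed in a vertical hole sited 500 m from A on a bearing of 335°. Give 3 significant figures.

The hole lies 35° from the dip direction, so the down-dip offset is 500 × cos 35° = 409.58 m.
Depth = down-dip offset × tan(dip) = 409.58 × tan 49° = 409.58 × 1.1504
Depth = 471.16 m

471 m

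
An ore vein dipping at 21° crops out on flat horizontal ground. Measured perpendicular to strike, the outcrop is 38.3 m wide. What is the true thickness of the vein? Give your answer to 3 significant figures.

True thickness t = w · sin(dip) = 38.3 × sin 21°
t = 38.3 × 0.3584 = 13.725 m

13.7 m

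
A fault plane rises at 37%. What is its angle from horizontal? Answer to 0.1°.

tan θ = 37/100 = 0.3700
θ = arctan(0.3700) = 20.30°

20.3°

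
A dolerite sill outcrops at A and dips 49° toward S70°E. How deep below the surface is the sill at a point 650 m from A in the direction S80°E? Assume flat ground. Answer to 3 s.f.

736 m

The hole lies 10° from the dip direction, so the down-dip offset is 650 × cos 10° = 640.13 m.
Depth = down-dip offset × tan(dip) = 640.13 × tan 49° = 640.13 × 1.1504
Depth = 736.38 m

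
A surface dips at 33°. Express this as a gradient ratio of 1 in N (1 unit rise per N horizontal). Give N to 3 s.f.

1 in 1.54

1 : N means tan θ = 1/N, so N = 1/tan 33° = 1/0.6494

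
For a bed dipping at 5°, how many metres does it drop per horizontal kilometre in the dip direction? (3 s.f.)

87.5 m

drop per km = 1000 × tan 5° = 1000 × 0.0875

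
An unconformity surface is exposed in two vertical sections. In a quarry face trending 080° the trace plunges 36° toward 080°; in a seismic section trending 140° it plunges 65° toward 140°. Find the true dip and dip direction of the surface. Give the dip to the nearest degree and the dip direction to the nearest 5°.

The two traces are lines in the plane: v₁ = (sin 80°·cos 36°, cos 80°·cos 36°, −sin 36°), v₂ = (sin 140°·cos 65°, cos 140°·cos 65°, −sin 65°).
The plane normal is n = v₁ × v₂ ∝ (0.318, -0.562, 0.296).
Dip δ = arctan(|n_h|/n_z) = arctan(0.646/0.296) = 65.4°.
Dip direction = azimuth of (n_x, n_y) = atan2(0.318, -0.562) = 151°.

true dip 65°, dip direction 150°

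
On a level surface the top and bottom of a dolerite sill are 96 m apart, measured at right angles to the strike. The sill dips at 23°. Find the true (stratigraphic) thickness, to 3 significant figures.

True thickness t = w · sin(dip) = 96 × sin 23°
t = 96 × 0.3907 = 37.510 m

37.5 m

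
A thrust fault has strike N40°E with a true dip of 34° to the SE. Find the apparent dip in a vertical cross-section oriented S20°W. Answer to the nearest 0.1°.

The section lies 20° from the strike.
tan(apparent dip) = tan 34° · sin 20° = 0.2307
apparent dip = arctan 0.2307 = 12.99°

13.0°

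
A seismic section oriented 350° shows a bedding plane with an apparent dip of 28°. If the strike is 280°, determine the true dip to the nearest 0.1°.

The section is 70° from the strike.
tan(true dip) = tan 28° / sin 70° = 0.5658
δ = arctan(0.5658) = 29.50°

29.5°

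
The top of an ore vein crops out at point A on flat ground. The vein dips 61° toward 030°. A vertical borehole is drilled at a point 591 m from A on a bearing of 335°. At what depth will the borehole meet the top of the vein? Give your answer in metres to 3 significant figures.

612 m

The hole lies 55° from the dip direction, so the down-dip offset is 591 × cos 55° = 338.98 m.
Depth = down-dip offset × tan(dip) = 338.98 × tan 61° = 338.98 × 1.8040
Depth = 611.54 m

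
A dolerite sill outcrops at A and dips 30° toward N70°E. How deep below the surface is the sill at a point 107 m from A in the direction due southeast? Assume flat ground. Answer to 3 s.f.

The hole lies 65° from the dip direction, so the down-dip offset is 107 × cos 65° = 45.22 m.
Depth = down-dip offset × tan(dip) = 45.22 × tan 30° = 45.22 × 0.5774
Depth = 26.11 m

26.1 m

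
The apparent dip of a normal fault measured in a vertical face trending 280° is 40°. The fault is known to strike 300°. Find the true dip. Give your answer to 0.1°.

67.8°

β = acute angle between strike 300° and section 280° = 20°.
tan δ = tan α / sin β = tan 40° / sin 20° = 0.8391 / 0.3420 = 2.4534
δ = arctan(2.4534) = 67.82°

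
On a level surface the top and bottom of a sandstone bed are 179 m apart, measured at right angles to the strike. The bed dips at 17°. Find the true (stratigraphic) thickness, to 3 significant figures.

True thickness t = w · sin(dip) = 179 × sin 17°
t = 179 × 0.2924 = 52.335 m

52.3 m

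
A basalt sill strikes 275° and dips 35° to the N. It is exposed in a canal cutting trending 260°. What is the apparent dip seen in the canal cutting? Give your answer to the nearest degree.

The section lies 15° from the strike.
tan α = tan 35° × sin 15° = 0.7002 × 0.2588 = 0.1812
α = arctan(0.1812) = 10.27°

10°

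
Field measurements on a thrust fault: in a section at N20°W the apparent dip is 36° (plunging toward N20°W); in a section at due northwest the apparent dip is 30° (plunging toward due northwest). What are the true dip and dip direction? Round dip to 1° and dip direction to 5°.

true dip 37°, dip direction 355°

Represent each trace as a vector plunging at its apparent dip toward its trend (east-north-up frame): v₁ = (-0.277, 0.760, -0.588), v₂ = (-0.612, 0.612, -0.500).
Cross product v₁ × v₂ gives the pole to the plane: n ∝ (-0.020, 0.222, 0.296).
True dip = arccos(n_z / |n|) = arccos(0.7994) = 36.9°.
The horizontal component of n points toward azimuth atan2(n_x, n_y) = 355°, the dip direction.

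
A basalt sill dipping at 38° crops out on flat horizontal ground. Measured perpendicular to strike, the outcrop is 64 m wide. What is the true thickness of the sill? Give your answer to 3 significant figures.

39.4 m

True thickness t = w · sin(dip) = 64 × sin 38°
t = 64 × 0.6157 = 39.402 m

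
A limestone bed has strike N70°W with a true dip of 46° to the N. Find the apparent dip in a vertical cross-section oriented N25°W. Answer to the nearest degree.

36°

The section lies 45° from the strike.
tan(apparent dip) = tan 46° · sin 45° = 0.7322
apparent dip = arctan 0.7322 = 36.21°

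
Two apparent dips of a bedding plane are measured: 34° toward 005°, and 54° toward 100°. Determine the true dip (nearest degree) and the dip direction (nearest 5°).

Represent each trace as a vector plunging at its apparent dip toward its trend (east-north-up frame): v₁ = (0.072, 0.826, -0.559), v₂ = (0.579, -0.102, -0.809).
n = v₁ × v₂ = (0.725, 0.265, 0.485) (taken with n_z > 0).
tan δ = √(n_x²+n_y²)/n_z = 0.772/0.485, so δ = 57.8°.
Dip direction = atan2(0.725, 0.265) = 70° (azimuth of n's horizontal projection).

true dip 58°, dip direction 070°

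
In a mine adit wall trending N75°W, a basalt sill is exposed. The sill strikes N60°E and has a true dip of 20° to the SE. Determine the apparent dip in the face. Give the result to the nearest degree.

Angle between strike (N60°E) and section (N75°W): β = 45°.
tan(apparent dip) = tan 20° · sin 45° = 0.2574
α = arctan(0.2574) = 14.43°

14°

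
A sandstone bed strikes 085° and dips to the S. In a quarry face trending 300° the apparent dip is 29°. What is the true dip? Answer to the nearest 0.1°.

β = acute angle between strike 085° and section 300° = 35°.
tan(true dip) = tan 29° / sin 35° = 0.9664
δ = arctan(0.9664) = 44.02°

44.0°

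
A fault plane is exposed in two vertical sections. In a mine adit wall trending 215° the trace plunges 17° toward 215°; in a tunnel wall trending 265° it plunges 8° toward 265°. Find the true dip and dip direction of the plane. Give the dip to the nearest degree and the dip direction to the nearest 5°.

The two traces are lines in the plane: v₁ = (sin 215°·cos 17°, cos 215°·cos 17°, −sin 17°), v₂ = (sin 265°·cos 8°, cos 265°·cos 8°, −sin 8°).
n = v₁ × v₂ = (-0.084, -0.212, 0.725) (taken with n_z > 0).
True dip = arccos(n_z / |n|) = arccos(0.9540) = 17.5°.
Dip direction = atan2(-0.084, -0.212) = 202° (azimuth of n's horizontal projection).

true dip 17°, dip direction 200°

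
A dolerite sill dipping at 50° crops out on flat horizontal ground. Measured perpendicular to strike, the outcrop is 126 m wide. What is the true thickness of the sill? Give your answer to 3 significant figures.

True thickness t = w · sin(dip) = 126 × sin 50°
t = 126 × 0.7660 = 96.522 m

96.5 m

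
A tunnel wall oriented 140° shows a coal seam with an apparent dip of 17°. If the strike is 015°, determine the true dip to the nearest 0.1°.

β = acute angle between strike 015° and section 140° = 55°.
tan δ = tan α / sin β = tan 17° / sin 55° = 0.3057 / 0.8192 = 0.3732
true dip = arctan 0.3732 = 20.47°

20.5°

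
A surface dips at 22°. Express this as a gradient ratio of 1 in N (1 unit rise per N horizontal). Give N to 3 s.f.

1 : N means tan θ = 1/N, so N = 1/tan 22° = 1/0.4040

1 in 2.48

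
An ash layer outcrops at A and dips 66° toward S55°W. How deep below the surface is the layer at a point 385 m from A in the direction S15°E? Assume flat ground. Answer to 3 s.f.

The hole lies 70° from the dip direction, so the down-dip offset is 385 × cos 70° = 131.68 m.
Depth = down-dip offset × tan(dip) = 131.68 × tan 66° = 131.68 × 2.2460
Depth = 295.75 m

296 m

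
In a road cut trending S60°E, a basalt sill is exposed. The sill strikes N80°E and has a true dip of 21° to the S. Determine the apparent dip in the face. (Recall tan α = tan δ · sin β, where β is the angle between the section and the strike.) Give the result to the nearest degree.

14°

The section lies 40° from the strike.
tan α = tan 21° × sin 40° = 0.3839 × 0.6428 = 0.2467
α = arctan(0.2467) = 13.86°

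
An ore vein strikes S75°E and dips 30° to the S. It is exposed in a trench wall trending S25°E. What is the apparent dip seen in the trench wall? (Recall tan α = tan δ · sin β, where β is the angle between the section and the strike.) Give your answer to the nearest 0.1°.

The section lies 50° from the strike.
tan α = tan 30° × sin 50° = 0.5774 × 0.7660 = 0.4423
apparent dip = arctan 0.4423 = 23.86°

23.9°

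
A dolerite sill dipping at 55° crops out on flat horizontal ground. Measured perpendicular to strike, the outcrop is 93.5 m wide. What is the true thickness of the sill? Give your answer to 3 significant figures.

76.6 m

True thickness t = w · sin(dip) = 93.5 × sin 55°
t = 93.5 × 0.8192 = 76.591 m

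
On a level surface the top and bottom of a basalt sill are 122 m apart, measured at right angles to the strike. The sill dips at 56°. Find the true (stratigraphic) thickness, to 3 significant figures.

True thickness t = w · sin(dip) = 122 × sin 56°
t = 122 × 0.8290 = 101.143 m

101 m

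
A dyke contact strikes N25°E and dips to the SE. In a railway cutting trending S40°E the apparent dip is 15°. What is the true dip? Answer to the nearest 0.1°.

16.5°

β = acute angle between strike N25°E and section S40°E = 65°.
tan(true dip) = tan 15° / sin 65° = 0.2956
δ = arctan(0.2956) = 16.47°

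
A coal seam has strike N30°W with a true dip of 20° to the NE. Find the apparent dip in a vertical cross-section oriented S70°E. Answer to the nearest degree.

13°

The strike is N30°W and the section trends S70°E; the acute angle between them is β = 40°.
tan α = tan 20° × sin 40° = 0.3640 × 0.6428 = 0.2340
α = arctan(0.2340) = 13.17°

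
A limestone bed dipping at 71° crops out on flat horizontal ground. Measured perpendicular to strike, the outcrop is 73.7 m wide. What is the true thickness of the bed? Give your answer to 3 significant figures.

True thickness t = w · sin(dip) = 73.7 × sin 71°
t = 73.7 × 0.9455 = 69.685 m

69.7 m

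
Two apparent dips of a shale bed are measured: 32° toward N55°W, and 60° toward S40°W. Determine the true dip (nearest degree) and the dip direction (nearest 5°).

true dip 61°, dip direction 235°

Represent each trace as a vector plunging at its apparent dip toward its trend (east-north-up frame): v₁ = (-0.695, 0.486, -0.530), v₂ = (-0.321, -0.383, -0.866).
Cross product v₁ × v₂ gives the pole to the plane: n ∝ (-0.624, -0.431, 0.422).
True dip = arccos(n_z / |n|) = arccos(0.4864) = 60.9°.
Dip direction = azimuth of (n_x, n_y) = atan2(-0.624, -0.431) = 235°.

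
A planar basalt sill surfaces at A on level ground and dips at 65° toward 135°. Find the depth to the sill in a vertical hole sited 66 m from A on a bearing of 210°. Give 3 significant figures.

The hole lies 75° from the dip direction, so the down-dip offset is 66 × cos 75° = 17.08 m.
Depth = down-dip offset × tan(dip) = 17.08 × tan 65° = 17.08 × 2.1445
Depth = 36.63 m

36.6 m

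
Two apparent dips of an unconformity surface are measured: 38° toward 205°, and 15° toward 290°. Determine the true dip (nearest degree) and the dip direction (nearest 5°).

Each apparent-dip line lies in the plane. As unit vectors (x east, y north, z up), v₁ plunges 38°→205° and v₂ plunges 15°→290°.
The plane normal is n = v₁ × v₂ ∝ (-0.388, -0.473, 0.758).
Dip δ = arctan(|n_h|/n_z) = arctan(0.612/0.758) = 38.9°.
Dip direction = atan2(-0.388, -0.473) = 219° (azimuth of n's horizontal projection).

true dip 39°, dip direction 220°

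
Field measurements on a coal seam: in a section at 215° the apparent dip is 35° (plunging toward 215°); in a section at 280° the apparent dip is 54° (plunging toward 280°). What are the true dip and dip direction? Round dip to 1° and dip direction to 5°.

true dip 54°, dip direction 275°

Represent each trace as a vector plunging at its apparent dip toward its trend (east-north-up frame): v₁ = (-0.470, -0.671, -0.574), v₂ = (-0.579, 0.102, -0.809).
n = v₁ × v₂ = (-0.601, 0.048, 0.436) (taken with n_z > 0).
Dip δ = arctan(|n_h|/n_z) = arctan(0.603/0.436) = 54.1°.
Dip direction = azimuth of (n_x, n_y) = atan2(-0.601, 0.048) = 275°.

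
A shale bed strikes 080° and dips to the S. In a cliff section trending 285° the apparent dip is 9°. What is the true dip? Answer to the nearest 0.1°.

20.5°

The section is 25° from the strike.
tan(true dip) = tan 9° / sin 25° = 0.3748
δ = arctan(0.3748) = 20.54°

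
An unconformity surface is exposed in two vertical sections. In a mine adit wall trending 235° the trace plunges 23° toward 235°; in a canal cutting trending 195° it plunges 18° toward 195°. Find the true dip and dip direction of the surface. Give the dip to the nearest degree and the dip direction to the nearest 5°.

true dip 23°, dip direction 235°

The two traces are lines in the plane: v₁ = (sin 235°·cos 23°, cos 235°·cos 23°, −sin 23°), v₂ = (sin 195°·cos 18°, cos 195°·cos 18°, −sin 18°).
The plane normal is n = v₁ × v₂ ∝ (-0.196, -0.137, 0.563).
True dip = arccos(n_z / |n|) = arccos(0.9205) = 23.0°.
The horizontal component of n points toward azimuth atan2(n_x, n_y) = 235°, the dip direction.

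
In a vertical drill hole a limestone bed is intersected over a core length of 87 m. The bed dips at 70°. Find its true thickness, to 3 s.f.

29.8 m

True thickness t = h · cos(dip) = 87 × cos 70°
t = 87 × 0.3420 = 29.756 m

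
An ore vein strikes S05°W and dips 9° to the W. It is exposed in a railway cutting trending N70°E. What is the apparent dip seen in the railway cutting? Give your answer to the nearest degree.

8°

The section lies 65° from the strike.
tan α = tan 9° × sin 65° = 0.1584 × 0.9063 = 0.1435
apparent dip = arctan 0.1435 = 8.17°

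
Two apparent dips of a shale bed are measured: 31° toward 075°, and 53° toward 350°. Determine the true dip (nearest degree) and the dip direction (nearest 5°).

Each apparent-dip line lies in the plane. As unit vectors (x east, y north, z up), v₁ plunges 31°→075° and v₂ plunges 53°→350°.
The plane normal is n = v₁ × v₂ ∝ (0.128, 0.715, 0.514).
Dip δ = arctan(|n_h|/n_z) = arctan(0.726/0.514) = 54.7°.
Dip direction = azimuth of (n_x, n_y) = atan2(0.128, 0.715) = 10°.

true dip 55°, dip direction 010°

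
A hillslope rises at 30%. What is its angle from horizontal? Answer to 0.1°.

tan θ = 30/100 = 0.3000
θ = arctan(0.3000) = 16.70°

16.7°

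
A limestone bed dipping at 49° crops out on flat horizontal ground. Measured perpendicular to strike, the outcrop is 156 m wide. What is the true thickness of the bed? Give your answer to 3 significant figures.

True thickness t = w · sin(dip) = 156 × sin 49°
t = 156 × 0.7547 = 117.735 m

118 m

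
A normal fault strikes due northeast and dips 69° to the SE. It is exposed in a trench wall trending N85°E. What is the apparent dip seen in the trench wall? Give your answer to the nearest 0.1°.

The section lies 40° from the strike.
tan(apparent dip) = tan 69° · sin 40° = 1.6745
apparent dip = arctan 1.6745 = 59.15°

59.2°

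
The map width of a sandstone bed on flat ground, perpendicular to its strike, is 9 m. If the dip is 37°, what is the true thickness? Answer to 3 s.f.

5.42 m

True thickness t = w · sin(dip) = 9 × sin 37°
t = 9 × 0.6018 = 5.416 m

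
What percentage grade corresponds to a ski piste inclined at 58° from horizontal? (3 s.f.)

grade % = 100 × tan 58° = 100 × 1.6003

160%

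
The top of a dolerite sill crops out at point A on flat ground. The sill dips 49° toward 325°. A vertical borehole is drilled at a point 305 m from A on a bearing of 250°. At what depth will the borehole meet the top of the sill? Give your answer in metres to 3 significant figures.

The hole lies 75° from the dip direction, so the down-dip offset is 305 × cos 75° = 78.94 m.
Depth = down-dip offset × tan(dip) = 78.94 × tan 49° = 78.94 × 1.1504
Depth = 90.81 m

90.8 m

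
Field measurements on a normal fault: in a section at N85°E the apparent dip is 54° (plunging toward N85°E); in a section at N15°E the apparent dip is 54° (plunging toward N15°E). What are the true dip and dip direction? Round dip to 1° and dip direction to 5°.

Each apparent-dip line lies in the plane. As unit vectors (x east, y north, z up), v₁ plunges 54°→N85°E and v₂ plunges 54°→N15°E.
Cross product v₁ × v₂ gives the pole to the plane: n ∝ (0.418, 0.351, 0.325).
True dip = arccos(n_z / |n|) = arccos(0.5114) = 59.2°.
Dip direction = azimuth of (n_x, n_y) = atan2(0.418, 0.351) = 50°.

true dip 59°, dip direction 050°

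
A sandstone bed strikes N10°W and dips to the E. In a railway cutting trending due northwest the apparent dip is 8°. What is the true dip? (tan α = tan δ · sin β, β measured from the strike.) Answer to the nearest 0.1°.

The section is 35° from the strike.
tan δ = tan α / sin β = tan 8° / sin 35° = 0.1405 / 0.5736 = 0.2450
true dip = arctan 0.2450 = 13.77°

13.8°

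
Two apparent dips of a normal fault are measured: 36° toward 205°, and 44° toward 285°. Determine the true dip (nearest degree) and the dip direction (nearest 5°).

true dip 48°, dip direction 255°

Represent each trace as a vector plunging at its apparent dip toward its trend (east-north-up frame): v₁ = (-0.342, -0.733, -0.588), v₂ = (-0.695, 0.186, -0.695).
n = v₁ × v₂ = (-0.619, -0.171, 0.573) (taken with n_z > 0).
Dip δ = arctan(|n_h|/n_z) = arctan(0.642/0.573) = 48.2°.
Dip direction = azimuth of (n_x, n_y) = atan2(-0.619, -0.171) = 255°.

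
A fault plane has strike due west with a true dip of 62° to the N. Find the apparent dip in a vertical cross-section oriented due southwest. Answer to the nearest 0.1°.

53.1°

The strike is due west and the section trends due southwest; the acute angle between them is β = 45°.
tan(apparent dip) = tan 62° · sin 45° = 1.3299
apparent dip = arctan 1.3299 = 53.06°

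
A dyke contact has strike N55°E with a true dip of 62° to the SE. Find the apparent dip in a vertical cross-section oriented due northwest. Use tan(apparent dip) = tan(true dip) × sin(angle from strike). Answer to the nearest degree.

62°

The section lies 80° from the strike.
tan(apparent dip) = tan 62° · sin 80° = 1.8522
apparent dip = arctan 1.8522 = 61.63°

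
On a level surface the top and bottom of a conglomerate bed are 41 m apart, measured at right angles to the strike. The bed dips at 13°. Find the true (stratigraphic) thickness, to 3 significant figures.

True thickness t = w · sin(dip) = 41 × sin 13°
t = 41 × 0.2250 = 9.223 m

9.22 m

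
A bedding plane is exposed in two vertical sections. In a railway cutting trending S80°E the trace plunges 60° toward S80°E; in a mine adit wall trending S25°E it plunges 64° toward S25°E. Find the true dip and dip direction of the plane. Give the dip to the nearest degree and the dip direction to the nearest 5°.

Represent each trace as a vector plunging at its apparent dip toward its trend (east-north-up frame): v₁ = (0.492, -0.087, -0.866), v₂ = (0.185, -0.397, -0.899).
The plane normal is n = v₁ × v₂ ∝ (0.266, -0.282, 0.180).
tan δ = √(n_x²+n_y²)/n_z = 0.388/0.180, so δ = 65.2°.
The horizontal component of n points toward azimuth atan2(n_x, n_y) = 137°, the dip direction.

true dip 65°, dip direction 135°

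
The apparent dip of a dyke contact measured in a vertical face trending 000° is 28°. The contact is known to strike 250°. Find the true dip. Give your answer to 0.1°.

β = acute angle between strike 250° and section 000° = 70°.
tan(true dip) = tan 28° / sin 70° = 0.5658
δ = arctan(0.5658) = 29.50°

29.5°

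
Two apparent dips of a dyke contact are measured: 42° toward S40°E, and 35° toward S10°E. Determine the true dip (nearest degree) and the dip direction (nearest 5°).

true dip 42°, dip direction 130°

Each apparent-dip line lies in the plane. As unit vectors (x east, y north, z up), v₁ plunges 42°→S40°E and v₂ plunges 35°→S10°E.
The plane normal is n = v₁ × v₂ ∝ (0.213, -0.179, 0.304).
Dip δ = arctan(|n_h|/n_z) = arctan(0.278/0.304) = 42.4°.
Dip direction = atan2(0.213, -0.179) = 130° (azimuth of n's horizontal projection).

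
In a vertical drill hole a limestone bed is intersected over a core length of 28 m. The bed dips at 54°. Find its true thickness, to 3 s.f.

16.5 m

True thickness t = h · cos(dip) = 28 × cos 54°
t = 28 × 0.5878 = 16.458 m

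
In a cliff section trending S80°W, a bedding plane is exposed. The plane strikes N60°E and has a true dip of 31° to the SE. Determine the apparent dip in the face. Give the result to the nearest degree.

Angle between strike (N60°E) and section (S80°W): β = 20°.
tan(apparent dip) = tan 31° · sin 20° = 0.2055
apparent dip = arctan 0.2055 = 11.61°

12°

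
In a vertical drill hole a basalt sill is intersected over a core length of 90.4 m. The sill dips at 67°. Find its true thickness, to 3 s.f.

35.3 m

True thickness t = h · cos(dip) = 90.4 × cos 67°
t = 90.4 × 0.3907 = 35.322 m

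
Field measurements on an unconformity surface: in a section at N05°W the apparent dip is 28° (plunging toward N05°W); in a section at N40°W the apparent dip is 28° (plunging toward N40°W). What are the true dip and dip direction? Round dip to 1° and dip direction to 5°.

true dip 29°, dip direction 340°

Represent each trace as a vector plunging at its apparent dip toward its trend (east-north-up frame): v₁ = (-0.077, 0.880, -0.469), v₂ = (-0.568, 0.676, -0.469).
The plane normal is n = v₁ × v₂ ∝ (-0.095, 0.230, 0.447).
Dip δ = arctan(|n_h|/n_z) = arctan(0.249/0.447) = 29.1°.
Dip direction = atan2(-0.095, 0.230) = 338° (azimuth of n's horizontal projection).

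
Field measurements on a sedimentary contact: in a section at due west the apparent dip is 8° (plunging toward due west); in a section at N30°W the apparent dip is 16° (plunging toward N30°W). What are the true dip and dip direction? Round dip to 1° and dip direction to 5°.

The two traces are lines in the plane: v₁ = (sin 270°·cos 8°, cos 270°·cos 8°, −sin 8°), v₂ = (sin 330°·cos 16°, cos 330°·cos 16°, −sin 16°).
n = v₁ × v₂ = (-0.116, 0.206, 0.824) (taken with n_z > 0).
Dip δ = arctan(|n_h|/n_z) = arctan(0.236/0.824) = 16.0°.
Dip direction = atan2(-0.116, 0.206) = 331° (azimuth of n's horizontal projection).

true dip 16°, dip direction 330°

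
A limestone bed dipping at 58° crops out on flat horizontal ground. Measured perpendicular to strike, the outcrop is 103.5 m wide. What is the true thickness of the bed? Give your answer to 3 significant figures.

True thickness t = w · sin(dip) = 103.5 × sin 58°
t = 103.5 × 0.8480 = 87.773 m

87.8 m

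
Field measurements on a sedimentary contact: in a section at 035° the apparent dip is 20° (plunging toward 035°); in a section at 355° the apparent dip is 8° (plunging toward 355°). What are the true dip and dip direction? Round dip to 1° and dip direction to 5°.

The two traces are lines in the plane: v₁ = (sin 35°·cos 20°, cos 35°·cos 20°, −sin 20°), v₂ = (sin 355°·cos 8°, cos 355°·cos 8°, −sin 8°).
n = v₁ × v₂ = (0.230, 0.105, 0.598) (taken with n_z > 0).
tan δ = √(n_x²+n_y²)/n_z = 0.253/0.598, so δ = 22.9°.
Dip direction = azimuth of (n_x, n_y) = atan2(0.230, 0.105) = 66°.

true dip 23°, dip direction 065°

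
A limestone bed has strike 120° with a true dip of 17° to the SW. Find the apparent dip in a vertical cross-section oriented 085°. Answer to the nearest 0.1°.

9.9°

The section lies 35° from the strike.
tan α = tan 17° × sin 35° = 0.3057 × 0.5736 = 0.1754
α = arctan(0.1754) = 9.95°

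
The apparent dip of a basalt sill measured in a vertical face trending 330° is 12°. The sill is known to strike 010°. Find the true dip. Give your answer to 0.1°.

18.3°

β = acute angle between strike 010° and section 330° = 40°.
tan δ = tan α / sin β = tan 12° / sin 40° = 0.2126 / 0.6428 = 0.3307
true dip = arctan 0.3307 = 18.30°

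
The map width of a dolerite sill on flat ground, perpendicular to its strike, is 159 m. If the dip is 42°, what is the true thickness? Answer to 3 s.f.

True thickness t = w · sin(dip) = 159 × sin 42°
t = 159 × 0.6691 = 106.392 m

106 m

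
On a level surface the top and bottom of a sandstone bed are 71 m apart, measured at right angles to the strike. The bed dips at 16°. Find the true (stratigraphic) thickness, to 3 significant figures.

True thickness t = w · sin(dip) = 71 × sin 16°
t = 71 × 0.2756 = 19.570 m

19.6 m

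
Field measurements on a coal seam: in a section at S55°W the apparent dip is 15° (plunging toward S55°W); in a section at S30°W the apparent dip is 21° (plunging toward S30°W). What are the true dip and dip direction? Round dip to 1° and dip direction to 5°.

The two traces are lines in the plane: v₁ = (sin 235°·cos 15°, cos 235°·cos 15°, −sin 15°), v₂ = (sin 210°·cos 21°, cos 210°·cos 21°, −sin 21°).
The plane normal is n = v₁ × v₂ ∝ (-0.011, -0.163, 0.381).
tan δ = √(n_x²+n_y²)/n_z = 0.163/0.381, so δ = 23.2°.
Dip direction = azimuth of (n_x, n_y) = atan2(-0.011, -0.163) = 184°.

true dip 23°, dip direction 185°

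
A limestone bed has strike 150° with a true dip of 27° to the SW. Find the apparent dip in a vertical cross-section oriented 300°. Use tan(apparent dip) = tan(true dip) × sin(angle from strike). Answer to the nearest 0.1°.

14.3°

The section lies 30° from the strike.
tan α = tan 27° × sin 30° = 0.5095 × 0.5000 = 0.2548
apparent dip = arctan 0.2548 = 14.29°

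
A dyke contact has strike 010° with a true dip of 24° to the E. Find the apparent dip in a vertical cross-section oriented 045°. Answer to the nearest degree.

14°

The strike is 010° and the section trends 045°; the acute angle between them is β = 35°.
tan(apparent dip) = tan 24° · sin 35° = 0.2554
apparent dip = arctan 0.2554 = 14.33°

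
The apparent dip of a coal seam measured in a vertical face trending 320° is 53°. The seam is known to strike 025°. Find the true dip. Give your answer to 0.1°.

The section is 65° from the strike.
tan(true dip) = tan 53° / sin 65° = 1.4642
true dip = arctan 1.4642 = 55.67°

55.7°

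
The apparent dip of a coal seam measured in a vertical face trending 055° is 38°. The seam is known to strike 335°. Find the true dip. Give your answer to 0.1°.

38.4°

The section is 80° from the strike.
tan δ = tan α / sin β = tan 38° / sin 80° = 0.7813 / 0.9848 = 0.7933
true dip = arctan 0.7933 = 38.43°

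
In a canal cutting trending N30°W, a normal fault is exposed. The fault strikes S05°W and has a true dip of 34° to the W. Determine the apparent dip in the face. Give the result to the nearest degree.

The strike is S05°W and the section trends N30°W; the acute angle between them is β = 35°.
tan α = tan 34° × sin 35° = 0.6745 × 0.5736 = 0.3869
apparent dip = arctan 0.3869 = 21.15°

21°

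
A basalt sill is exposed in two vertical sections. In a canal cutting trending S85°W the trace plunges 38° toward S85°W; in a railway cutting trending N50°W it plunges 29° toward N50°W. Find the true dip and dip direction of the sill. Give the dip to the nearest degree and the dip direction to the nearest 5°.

Each apparent-dip line lies in the plane. As unit vectors (x east, y north, z up), v₁ plunges 38°→S85°W and v₂ plunges 29°→N50°W.
The plane normal is n = v₁ × v₂ ∝ (-0.379, -0.032, 0.487).
True dip = arccos(n_z / |n|) = arccos(0.7880) = 38.0°.
Dip direction = azimuth of (n_x, n_y) = atan2(-0.379, -0.032) = 265°.

true dip 38°, dip direction 265°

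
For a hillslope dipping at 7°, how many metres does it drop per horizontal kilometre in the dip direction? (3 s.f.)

123 m

drop per km = 1000 × tan 7° = 1000 × 0.1228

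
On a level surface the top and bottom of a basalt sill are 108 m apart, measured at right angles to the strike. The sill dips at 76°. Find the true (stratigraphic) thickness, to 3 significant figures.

105 m

True thickness t = w · sin(dip) = 108 × sin 76°
t = 108 × 0.9703 = 104.792 m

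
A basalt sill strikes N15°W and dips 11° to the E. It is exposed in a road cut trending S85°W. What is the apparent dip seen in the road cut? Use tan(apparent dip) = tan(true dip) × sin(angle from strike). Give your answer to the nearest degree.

Angle between strike (N15°W) and section (S85°W): β = 80°.
tan α = tan 11° × sin 80° = 0.1944 × 0.9848 = 0.1914
apparent dip = arctan 0.1914 = 10.84°

11°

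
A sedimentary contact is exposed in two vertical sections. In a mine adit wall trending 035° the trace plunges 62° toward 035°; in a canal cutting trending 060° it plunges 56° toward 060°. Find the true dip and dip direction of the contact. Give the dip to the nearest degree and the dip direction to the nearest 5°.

Each apparent-dip line lies in the plane. As unit vectors (x east, y north, z up), v₁ plunges 62°→035° and v₂ plunges 56°→060°.
The plane normal is n = v₁ × v₂ ∝ (0.072, 0.204, 0.111).
tan δ = √(n_x²+n_y²)/n_z = 0.217/0.111, so δ = 62.9°.
Dip direction = azimuth of (n_x, n_y) = atan2(0.072, 0.204) = 19°.

true dip 63°, dip direction 020°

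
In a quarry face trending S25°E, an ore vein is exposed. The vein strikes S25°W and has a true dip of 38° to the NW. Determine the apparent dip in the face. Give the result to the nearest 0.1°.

30.9°

Angle between strike (S25°W) and section (S25°E): β = 50°.
tan α = tan 38° × sin 50° = 0.7813 × 0.7660 = 0.5985
apparent dip = arctan 0.5985 = 30.90°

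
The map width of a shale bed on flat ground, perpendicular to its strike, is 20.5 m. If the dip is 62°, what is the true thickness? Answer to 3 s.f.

18.1 m

True thickness t = w · sin(dip) = 20.5 × sin 62°
t = 20.5 × 0.8829 = 18.100 m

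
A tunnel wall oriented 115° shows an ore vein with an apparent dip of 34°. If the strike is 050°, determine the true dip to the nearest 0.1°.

β = acute angle between strike 050° and section 115° = 65°.
tan(true dip) = tan 34° / sin 65° = 0.7442
true dip = arctan 0.7442 = 36.66°

36.7°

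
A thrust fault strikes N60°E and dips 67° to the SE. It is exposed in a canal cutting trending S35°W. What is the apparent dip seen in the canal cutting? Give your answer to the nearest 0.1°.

44.9°

The section lies 25° from the strike.
tan(apparent dip) = tan 67° · sin 25° = 0.9956
apparent dip = arctan 0.9956 = 44.87°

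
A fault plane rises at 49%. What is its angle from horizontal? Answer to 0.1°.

26.1°

tan θ = 49/100 = 0.4900
θ = arctan(0.4900) = 26.10°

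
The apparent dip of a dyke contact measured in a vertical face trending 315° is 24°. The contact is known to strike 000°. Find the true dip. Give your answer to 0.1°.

The section is 45° from the strike.
tan δ = tan α / sin β = tan 24° / sin 45° = 0.4452 / 0.7071 = 0.6296
true dip = arctan 0.6296 = 32.20°

32.2°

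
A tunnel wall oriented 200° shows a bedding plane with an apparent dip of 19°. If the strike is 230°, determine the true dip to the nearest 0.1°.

β = acute angle between strike 230° and section 200° = 30°.
tan δ = tan α / sin β = tan 19° / sin 30° = 0.3443 / 0.5000 = 0.6887
true dip = arctan 0.6887 = 34.55°

34.6°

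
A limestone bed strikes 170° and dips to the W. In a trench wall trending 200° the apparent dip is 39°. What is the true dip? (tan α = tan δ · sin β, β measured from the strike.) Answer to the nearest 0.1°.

58.3°

The section is 30° from the strike.
tan(true dip) = tan 39° / sin 30° = 1.6196
true dip = arctan 1.6196 = 58.31°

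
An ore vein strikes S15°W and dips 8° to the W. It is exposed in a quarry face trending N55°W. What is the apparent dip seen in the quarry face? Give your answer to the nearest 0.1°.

7.5°

The strike is S15°W and the section trends N55°W; the acute angle between them is β = 70°.
tan(apparent dip) = tan 8° · sin 70° = 0.1321
apparent dip = arctan 0.1321 = 7.52°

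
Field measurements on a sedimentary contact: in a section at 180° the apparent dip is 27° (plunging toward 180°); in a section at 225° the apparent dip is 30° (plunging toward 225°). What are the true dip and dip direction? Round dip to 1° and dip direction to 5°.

true dip 31°, dip direction 210°

Each apparent-dip line lies in the plane. As unit vectors (x east, y north, z up), v₁ plunges 27°→180° and v₂ plunges 30°→225°.
The plane normal is n = v₁ × v₂ ∝ (-0.167, -0.278, 0.546).
Dip δ = arctan(|n_h|/n_z) = arctan(0.325/0.546) = 30.7°.
Dip direction = atan2(-0.167, -0.278) = 211° (azimuth of n's horizontal projection).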